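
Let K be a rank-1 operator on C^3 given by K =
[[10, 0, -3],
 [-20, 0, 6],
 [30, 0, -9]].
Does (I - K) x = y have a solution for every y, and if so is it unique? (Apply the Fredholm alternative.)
(I - K) is singular (det(I - K) = 0, i.e. 1 ∈ sigma(K)). (I - K) x = y is solvable iff y ⊥ ker((I - K)^*) = span{(10, 0, -3)}, i.e. iff 10y_1 - 3y_3 = 0. When solvable, the solutions are x = y + c·(1, -2, 3), c arbitrary (ker(I - K) = span{(1, -2, 3)}, dimension 1).

K has rank 1, so it is an outer product K = u v^T: every row of K is a multiple of one row vector. Reading off the entries, u = (1, -2, 3) and v = (10, 0, -3) (row i of K equals u_i·v^T). A rank-one matrix u v^T satisfies K u = u (v·u) and kills the (2)-dimensional subspace v^⊥, so its characteristic polynomial is lambda^2 (lambda - v·u) with v·u = tr K = 1. Hence the eigenvalues of I - K are 1 (multiplicity 2) and 1 - (1) = 0, so det(I - K) = 0. (Direct check: I - K =
[[-9, 0, 3],
 [20, 1, -6],
 [-30, 0, 10]]
has determinant 0.) So 1 is an eigenvalue of K and (I - K) is not invertible. The finite-dimensional Fredholm alternative says: either (I - K) is invertible, or ker(I - K) ≠ {0} and then range(I - K) = ker((I - K)^*)^⊥, with dim ker(I - K) = dim ker((I - K)^*). We are in the second case, so we need both kernels. Kernel of I - K: (I - K) u = u - u (v·u) = u - u = 0, so ker(I - K) = span{u} = span{(1, -2, 3)} (it is exactly 1-dimensional because rank(I - K) = 2). Kernel of the adjoint: K is real, so (I - K)^* = I - K^T = I - v u^T, and (I - v u^T) v = v - v (u·v) = 0; hence ker((I - K)^*) = span{v} = span{(10, 0, -3)}. Therefore (I - K) x = y is solvable iff <y, v> = 0, i.e. iff 10y_1 - 3y_3 = 0. When this holds, K y = u (v·y) = 0, so (I - K) y = y and x = y is a particular solution; the full solution set is the line x = y + c·u = y + c·(1, -2, 3), c ∈ C.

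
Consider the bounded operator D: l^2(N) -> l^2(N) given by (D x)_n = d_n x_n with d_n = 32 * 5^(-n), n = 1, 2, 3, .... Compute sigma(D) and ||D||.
sigma(D) = {32 * 5^(-n) : n ≥ 1} ∪ {0}; ||D|| = 32/5

A bounded diagonal operator on l^2 with diagonal entries d_n has spectrum equal to the closure of {d_n : n ≥ 1}: every d_n is an eigenvalue (with eigenvector e_n), so {d_n} ⊂ sigma(D); the spectrum is closed, so its closure is too; and for lambda not in the closure, (D - lambda I) has bounded inverse (the diagonal entries 1/(d_n - lambda) are bounded). For our sequence d_n = 32 * 5^(-n), n = 1, 2, 3, ...:
  - {d_n} = {32 * 5^(-n) : n ≥ 1}; the only limit point is 0
  - closure = {32 * 5^(-n) : n ≥ 1} ∪ {0}
For the norm: a diagonal operator has ||D|| = sup_n |d_n|. Here d_n = 32 * 5^(-n) is positive and decreasing, so sup_n |d_n| = d_1 = 32/5. So ||D|| = 32/5.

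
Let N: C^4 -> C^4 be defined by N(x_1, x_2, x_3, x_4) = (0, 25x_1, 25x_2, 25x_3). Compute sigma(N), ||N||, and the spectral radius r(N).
sigma(N) = {0}; ||N|| = 25; r(N) = 0. (N is nilpotent with N^4 = 0.)

On C^4, N is a strictly lower-triangular matrix with 25 on the subdiagonal and zeros elsewhere, so its characteristic polynomial is lambda^4 and every eigenvalue is 0: sigma(N) = {0}. For the operator norm, N e_i = 25e_{i+1} for i = 1, ..., 3 and N e_4 = 0, so the singular values of N are 25 (with multiplicity 3) and 0; hence ||N|| = 25. The spectral radius r(N) = max|lambda| = 0. Note ||N|| > r(N) — characteristic of non-normal nilpotent operators. Indeed N^4 = 0.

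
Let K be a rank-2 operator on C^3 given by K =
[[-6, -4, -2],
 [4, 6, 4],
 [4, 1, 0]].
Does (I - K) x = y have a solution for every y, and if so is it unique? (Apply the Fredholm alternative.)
(I - K) is invertible (det(I - K) = -15 ≠ 0), so for every y in C^3 the equation (I - K) x = y has a unique solution.

K has rank 2 and factors as K = U V^T = u1 v1^T + u2 v2^T with u1 = (-2, 2, 1), v1 = (2, 3, 2), u2 = (2, 0, -2), v2 = (-1, 1, 1) (multiplying out reproduces the displayed K). The nonzero eigenvalues of U V^T coincide with those of the 2 x 2 matrix G = V^T U = [[v1·u1, v1·u2], [v2·u1, v2·u2]] = [[4, 0], [5, -4]], and by the Sylvester determinant identity det(I_3 - U V^T) = det(I_2 - V^T U) = det([[-3, 0], [-5, 5]]) = (-3)(5) - (0)(-5) = -15. (Direct check: I - K =
[[7, 4, 2],
 [-4, -5, -4],
 [-4, -1, 1]]
has determinant -15.) The finite-dimensional Fredholm alternative says: either (I - K) is invertible, or ker(I - K) ≠ {0} and then range(I - K) = ker((I - K)^*)^⊥, with dim ker(I - K) = dim ker((I - K)^*). Since det(I - K) ≠ 0, 1 is not an eigenvalue of K and ker(I - K) = {0}, so we are in the first case: for every y there is a unique x = (I - K)^(-1) y. (Explicitly, by the Woodbury identity, (I - U V^T)^(-1) = I + U (I_2 - G)^(-1) V^T.)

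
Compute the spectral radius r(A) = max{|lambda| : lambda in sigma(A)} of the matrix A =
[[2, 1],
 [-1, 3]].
r(A) = sqrt(7) ≈ 2.6458

The eigenvalues of A are the roots of its characteristic polynomial. With M = A (coefficients from the trace and determinant):
  p(λ) = det(λ I - M) = λ^2 - 5λ + 7.
For λ^2 - 5λ + 7 the discriminant is -3. It is negative, so the roots are the complex-conjugate pair λ = 5/2 ± (sqrt(3)/2) i ≈ 2.5 ± 0.866i. For a conjugate pair the product of the roots equals the constant term, so |λ|^2 = 7 and |λ| = sqrt(7) ≈ 2.6458.
Thus the eigenvalues (to 4 decimals) are 2.5 ± 0.866i (modulus 2.6458). The spectral radius is the largest modulus: r(A) = sqrt(7) ≈ 2.6458. (Cross-check: r(A) ≤ ||A||_2 ≈ 3.1926; equality holds whenever A is normal, though it can also hold for some non-normal A.)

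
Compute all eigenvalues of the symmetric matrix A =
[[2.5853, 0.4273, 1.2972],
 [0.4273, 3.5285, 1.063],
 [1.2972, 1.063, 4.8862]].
sigma(A) ≈ {2, 3, 6}

A is real symmetric, so its spectrum consists of real eigenvalues. Expanding the characteristic polynomial of the displayed matrix gives
  det(λ I - A) = p(λ) = λ^3 + (-11)λ^2 + (36)λ + (-36).
Solving p(λ) = 0 yields eigenvalues ≈ 2, 3, 6. (A is shown rounded to 4 decimals, so these recover the underlying integer eigenvalues to within that precision.)
Verification: the trace of A = 11 equals the sum of eigenvalues 11, and det(A) ≈ 36.0005 matches the eigenvalue product 36.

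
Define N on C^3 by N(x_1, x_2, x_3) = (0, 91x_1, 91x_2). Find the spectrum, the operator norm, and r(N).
sigma(N) = {0}; ||N|| = 91; r(N) = 0. (N is nilpotent with N^3 = 0.)

On C^3, N is a strictly lower-triangular matrix with 91 on the subdiagonal and zeros elsewhere, so its characteristic polynomial is lambda^3 and every eigenvalue is 0: sigma(N) = {0}. For the operator norm, N e_i = 91e_{i+1} for i = 1, ..., 2 and N e_3 = 0, so the singular values of N are 91 (with multiplicity 2) and 0; hence ||N|| = 91. The spectral radius r(N) = max|lambda| = 0. Note ||N|| > r(N) — characteristic of non-normal nilpotent operators. Indeed N^3 = 0.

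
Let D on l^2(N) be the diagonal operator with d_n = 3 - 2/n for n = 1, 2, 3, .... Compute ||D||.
||D|| = 3

For a diagonal operator on l^2 with entries d_n, ||D|| = sup_n |d_n|. Here d_1 = 1, d_2 = 2, ..., and d_n = 3 - 2/n increases monotonically toward 3. All terms lie in [1, 3), so |d_n| = d_n and the supremum is the limit 3, which is not attained by any individual d_n. Hence ||D|| = 3.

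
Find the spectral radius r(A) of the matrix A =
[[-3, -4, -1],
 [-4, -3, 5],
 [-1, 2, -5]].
r(A) = 8

The eigenvalues of A are the roots of its characteristic polynomial. With M = A (coefficients from the trace, the sum of principal 2x2 minors, and det A):
  p(λ) = det(λ I - M) = λ^3 + 11λ^2 + 12λ - 96.
By the rational root theorem any rational root is an integer divisor of 96. Testing λ = -8: p(-8) = -512 + 704 - 96 - 96 = 0, so λ = -8 is a root. Dividing out (λ + 8) leaves p(λ) = (λ + 8)(λ^2 + 3λ - 12). For λ^2 + 3λ - 12 the discriminant is 57. It is nonnegative but not a perfect square, so the roots are real and irrational: λ = (-3 ± sqrt(57))/2 ≈ 2.2749, -5.2749.
Thus the eigenvalues (to 4 decimals) are 2.2749 (modulus 2.2749); -5.2749 (modulus 5.2749); -8 (modulus 8). The spectral radius is the largest modulus: r(A) = 8. (Cross-check: r(A) ≤ ||A||_2 ≈ 8.6057; equality holds whenever A is normal, though it can also hold for some non-normal A.)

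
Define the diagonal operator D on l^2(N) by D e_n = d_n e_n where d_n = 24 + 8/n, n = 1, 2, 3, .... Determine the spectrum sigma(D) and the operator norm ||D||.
sigma(D) = {24 + 8/n : n ≥ 1} ∪ {24}; ||D|| = 32

A bounded diagonal operator on l^2 with diagonal entries d_n has spectrum equal to the closure of {d_n : n ≥ 1}: every d_n is an eigenvalue (with eigenvector e_n), so {d_n} ⊂ sigma(D); the spectrum is closed, so its closure is too; and for lambda not in the closure, (D - lambda I) has bounded inverse (the diagonal entries 1/(d_n - lambda) are bounded). For our sequence d_n = 24 + 8/n, n = 1, 2, 3, ...:
  - {d_n} = {24 + 8/n : n ≥ 1}; the only limit point is 24
  - closure = {24 + 8/n : n ≥ 1} ∪ {24}
For the norm: a diagonal operator has ||D|| = sup_n |d_n|. Here d_n = 24 + 8/n is positive and decreasing, so sup_n |d_n| = d_1 = 24 + 8 = 32. So ||D|| = 32.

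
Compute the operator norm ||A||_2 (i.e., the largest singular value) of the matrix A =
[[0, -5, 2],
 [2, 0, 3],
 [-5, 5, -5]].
||A||_2 ≈ 10.047 (= sqrt(largest eigenvalue of A^T A))

||A||_2 = sigma_max(A) = sqrt(lambda_max(A^T A)). Form the symmetric matrix M = A^T A =
[[29, -25, 31],
 [-25, 50, -35],
 [31, -35, 38]].
Its characteristic polynomial (trace, sum of principal 2x2 minors, determinant of M give the coefficients) is
  p(λ) = det(λ I - M) = λ^3 - 117λ^2 + 1641λ - 2025.
No integer candidate from the rational root theorem (±divisors of 2025) is a root, so the roots are irrational. The cubic discriminant is Δ = 13101285600 > 0, so there are three distinct real roots. p(1) = -500 and p(2) = 797 have opposite signs, so a root lies in (1, 2); Newton's method refines it to λ ≈ 1.3654. p(14) = 761 and p(15) = -360 have opposite signs, so a root lies in (14, 15); Newton's method refines it to λ ≈ 14.6928. p(100) = -7925 and p(101) = 500 have opposite signs, so a root lies in (100, 101); Newton's method refines it to λ ≈ 100.9419. Check (Vieta): the three roots sum to 117, matching tr M = 117.
So the eigenvalues of A^T A are ≈ 1.3654, 14.6928, 100.9419 (all ≥ 0, as they must be for A^T A). The largest is λ_max ≈ 100.9419, hence ||A||_2 = sqrt(λ_max) ≈ 10.047.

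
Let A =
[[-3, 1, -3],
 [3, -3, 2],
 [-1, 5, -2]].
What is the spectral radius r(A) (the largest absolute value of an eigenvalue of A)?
r(A) ≈ 7.688

The eigenvalues of A are the roots of its characteristic polynomial. With M = A (coefficients from the trace, the sum of principal 2x2 minors, and det A):
  p(λ) = det(λ I - M) = λ^3 + 8λ^2 + 5λ + 20.
No integer candidate from the rational root theorem (±divisors of 20) is a root, so the roots are irrational. The cubic discriminant is Δ = -36260 < 0, so there is one real root and a complex-conjugate pair. p(-8) = -20 and p(-7) = 34 have opposite signs, so a root lies in (-8, -7); Newton's method refines it to λ ≈ -7.688. Dividing out (λ - (-7.688)) leaves approximately λ^2 + 0.312λ + 2.6015. For λ^2 + 0.312λ + 2.6015 the discriminant is -10.3085. It is negative, so the remaining roots are the complex-conjugate pair λ ≈ -0.156 ± 1.6053i. Their product equals the constant term, so |λ|^2 ≈ 2.6015 and |λ| ≈ 1.6129.
Thus the eigenvalues (to 4 decimals) are -7.688 (modulus 7.688); -0.156 ± 1.6053i (modulus 1.6129). The spectral radius is the largest modulus: r(A) ≈ 7.688. (Cross-check: r(A) ≤ ||A||_2 ≈ 7.7754; equality holds whenever A is normal, though it can also hold for some non-normal A.)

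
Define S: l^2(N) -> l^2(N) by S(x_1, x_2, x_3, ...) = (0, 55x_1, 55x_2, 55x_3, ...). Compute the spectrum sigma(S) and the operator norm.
sigma(S) = closed disk {z in C : |z| ≤ 55}; ||S|| = 55

Note S = 55·U where U is the unit right shift (U x)_k = x_{k-1} (with x_0 := 0); so ||S|| = 55||U|| and sigma(S) = 55·sigma(U). ||S x||^2 = sum_{k≥1} |55x_k|^2 = 3025||x||^2, so ||S|| = 55 and sigma(S) ⊂ {|z| ≤ 55}. For any |lambda| < 55, the equation (S - lambda I) x = 0 forces x_1 = 0, then 55x_k = lambda x_{k+1} ⇒ x = 0, so S has no eigenvalues. But (S - lambda I) is not surjective for |lambda| < 55: solving (S - lambda I) x = e_1 would require x_n proportional to (lambda/55)^(-n), which is not in l^2. So every |lambda| < 55 lies in the residual spectrum. The boundary |lambda| = 55 is in the approximate point spectrum (the spectrum is closed). Hence sigma(S) is the closed disk of radius 55.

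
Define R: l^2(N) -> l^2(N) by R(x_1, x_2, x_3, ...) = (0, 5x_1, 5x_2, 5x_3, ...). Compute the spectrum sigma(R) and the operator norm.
sigma(R) = closed disk {z in C : |z| ≤ 5}; ||R|| = 5

Note R = 5·U where U is the unit right shift (U x)_k = x_{k-1} (with x_0 := 0); so ||R|| = 5||U|| and sigma(R) = 5·sigma(U). ||R x||^2 = sum_{k≥1} |5x_k|^2 = 25||x||^2, so ||R|| = 5 and sigma(R) ⊂ {|z| ≤ 5}. For any |lambda| < 5, the equation (R - lambda I) x = 0 forces x_1 = 0, then 5x_k = lambda x_{k+1} ⇒ x = 0, so R has no eigenvalues. But (R - lambda I) is not surjective for |lambda| < 5: solving (R - lambda I) x = e_1 would require x_n proportional to (lambda/5)^(-n), which is not in l^2. So every |lambda| < 5 lies in the residual spectrum. The boundary |lambda| = 5 is in the approximate point spectrum (the spectrum is closed). Hence sigma(R) is the closed disk of radius 5.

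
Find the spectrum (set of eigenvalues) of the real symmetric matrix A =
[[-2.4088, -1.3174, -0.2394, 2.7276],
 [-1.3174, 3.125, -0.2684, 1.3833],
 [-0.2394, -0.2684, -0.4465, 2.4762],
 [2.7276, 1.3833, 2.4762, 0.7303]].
sigma(A) ≈ {-5, -1, 3, 4}

A is real symmetric, so its spectrum consists of real eigenvalues. Expanding the characteristic polynomial of the displayed matrix gives
  det(λ I - A) = p(λ) = λ^4 + (-1)λ^3 + (-25)λ^2 + (37)λ + (59.9984).
Solving p(λ) = 0 yields eigenvalues ≈ -5, -1, 3, 4. (A is shown rounded to 4 decimals, so these recover the underlying integer eigenvalues to within that precision.)
Verification: the trace of A = 1 equals the sum of eigenvalues 1, and det(A) ≈ 59.9984 matches the eigenvalue product 60.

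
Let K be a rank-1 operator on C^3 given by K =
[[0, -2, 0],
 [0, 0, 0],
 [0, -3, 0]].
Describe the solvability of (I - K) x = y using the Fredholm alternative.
(I - K) is invertible (det(I - K) = 1 ≠ 0), so for every y in C^3 the equation (I - K) x = y has a unique solution.

K has rank 1, so it is an outer product K = u v^T: every row of K is a multiple of one row vector. Reading off the entries, u = (-2, 0, -3) and v = (0, 1, 0) (row i of K equals u_i·v^T). A rank-one matrix u v^T satisfies K u = u (v·u) and kills the (2)-dimensional subspace v^⊥, so its characteristic polynomial is lambda^2 (lambda - v·u) with v·u = tr K = 0. Hence the eigenvalues of I - K are 1 (multiplicity 2) and 1 - (0) = 1, so det(I - K) = 1. (Direct check: I - K =
[[1, 2, 0],
 [0, 1, 0],
 [0, 3, 1]]
has determinant 1.) The finite-dimensional Fredholm alternative says: either (I - K) is invertible, or ker(I - K) ≠ {0} and then range(I - K) = ker((I - K)^*)^⊥, with dim ker(I - K) = dim ker((I - K)^*). Since det(I - K) ≠ 0, 1 is not an eigenvalue of K and ker(I - K) = {0}, so we are in the first case: for every y there is a unique x = (I - K)^(-1) y. Explicitly, by the Sherman–Morrison formula, (I - u v^T)^(-1) = I + u v^T/(1 - v·u), i.e. (I - K)^(-1) = I + K.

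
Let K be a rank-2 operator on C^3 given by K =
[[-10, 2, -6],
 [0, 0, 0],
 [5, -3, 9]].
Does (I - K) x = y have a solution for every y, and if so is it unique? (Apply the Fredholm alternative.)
(I - K) is invertible (det(I - K) = -58 ≠ 0), so for every y in C^3 the equation (I - K) x = y has a unique solution.

K has rank 2 and factors as K = U V^T = u1 v1^T + u2 v2^T with u1 = (-3, 0, 2), v1 = (3, -1, 3), u2 = (-1, 0, -1), v2 = (1, 1, -3) (multiplying out reproduces the displayed K). The nonzero eigenvalues of U V^T coincide with those of the 2 x 2 matrix G = V^T U = [[v1·u1, v1·u2], [v2·u1, v2·u2]] = [[-3, -6], [-9, 2]], and by the Sylvester determinant identity det(I_3 - U V^T) = det(I_2 - V^T U) = det([[4, 6], [9, -1]]) = (4)(-1) - (6)(9) = -58. (Direct check: I - K =
[[11, -2, 6],
 [0, 1, 0],
 [-5, 3, -8]]
has determinant -58.) The finite-dimensional Fredholm alternative says: either (I - K) is invertible, or ker(I - K) ≠ {0} and then range(I - K) = ker((I - K)^*)^⊥, with dim ker(I - K) = dim ker((I - K)^*). Since det(I - K) ≠ 0, 1 is not an eigenvalue of K and ker(I - K) = {0}, so we are in the first case: for every y there is a unique x = (I - K)^(-1) y. (Explicitly, by the Woodbury identity, (I - U V^T)^(-1) = I + U (I_2 - G)^(-1) V^T.)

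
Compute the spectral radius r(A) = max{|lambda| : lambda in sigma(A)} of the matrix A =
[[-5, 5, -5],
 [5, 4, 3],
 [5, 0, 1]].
r(A) ≈ 6.4221

The eigenvalues of A are the roots of its characteristic polynomial. With M = A (coefficients from the trace, the sum of principal 2x2 minors, and det A):
  p(λ) = det(λ I - M) = λ^3 - 21λ - 130.
No integer candidate from the rational root theorem (±divisors of 130) is a root, so the roots are irrational. The cubic discriminant is Δ = -419256 < 0, so there is one real root and a complex-conjugate pair. p(6) = -40 and p(7) = 66 have opposite signs, so a root lies in (6, 7); Newton's method refines it to λ ≈ 6.4221. Dividing out (λ - (6.4221)) leaves approximately λ^2 + 6.4221λ + 20.2428. For λ^2 + 6.4221λ + 20.2428 the discriminant is -39.7283. It is negative, so the remaining roots are the complex-conjugate pair λ ≈ -3.211 ± 3.1515i. Their product equals the constant term, so |λ|^2 ≈ 20.2428 and |λ| ≈ 4.4992.
Thus the eigenvalues (to 4 decimals) are 6.4221 (modulus 6.4221); -3.211 ± 3.1515i (modulus 4.4992). The spectral radius is the largest modulus: r(A) ≈ 6.4221. (Cross-check: r(A) ≤ ||A||_2 ≈ 10.306; equality holds whenever A is normal, though it can also hold for some non-normal A.)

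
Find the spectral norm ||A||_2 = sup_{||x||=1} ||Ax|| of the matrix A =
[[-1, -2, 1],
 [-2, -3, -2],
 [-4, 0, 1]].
||A||_2 ≈ 5.1016 (= sqrt(largest eigenvalue of A^T A))

||A||_2 = sigma_max(A) = sqrt(lambda_max(A^T A)). Form the symmetric matrix M = A^T A =
[[21, 8, -1],
 [8, 13, 4],
 [-1, 4, 6]].
Its characteristic polynomial (trace, sum of principal 2x2 minors, determinant of M give the coefficients) is
  p(λ) = det(λ I - M) = λ^3 - 40λ^2 + 396λ - 841.
No integer candidate from the rational root theorem (±divisors of 841) is a root, so the roots are irrational. The cubic discriminant is Δ = 7902389 > 0, so there are three distinct real roots. p(2) = -201 and p(3) = 14 have opposite signs, so a root lies in (2, 3); Newton's method refines it to λ ≈ 2.9245. p(11) = 6 and p(12) = -121 have opposite signs, so a root lies in (11, 12); Newton's method refines it to λ ≈ 11.0494. p(26) = -9 and p(27) = 374 have opposite signs, so a root lies in (26, 27); Newton's method refines it to λ ≈ 26.0261. Check (Vieta): the three roots sum to 40, matching tr M = 40.
So the eigenvalues of A^T A are ≈ 2.9245, 11.0494, 26.0261 (all ≥ 0, as they must be for A^T A). The largest is λ_max ≈ 26.0261, hence ||A||_2 = sqrt(λ_max) ≈ 5.1016.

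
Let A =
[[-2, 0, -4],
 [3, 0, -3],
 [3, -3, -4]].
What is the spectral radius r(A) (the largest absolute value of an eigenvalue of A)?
r(A) = sqrt(27) ≈ 5.1962

The eigenvalues of A are the roots of its characteristic polynomial. With M = A (coefficients from the trace, the sum of principal 2x2 minors, and det A):
  p(λ) = det(λ I - M) = λ^3 + 6λ^2 + 11λ - 54.
By the rational root theorem any rational root is an integer divisor of 54. Testing λ = 2: p(2) = 8 + 24 + 22 - 54 = 0, so λ = 2 is a root. Dividing out (λ - 2) leaves p(λ) = (λ - 2)(λ^2 + 8λ + 27). For λ^2 + 8λ + 27 the discriminant is -44. It is negative, so the roots are the complex-conjugate pair λ = -4 ± (sqrt(44)/2) i ≈ -4 ± 3.3166i. For a conjugate pair the product of the roots equals the constant term, so |λ|^2 = 27 and |λ| = sqrt(27) ≈ 5.1962.
Thus the eigenvalues (to 4 decimals) are -4 ± 3.3166i (modulus 5.1962); 2 (modulus 2). The spectral radius is the largest modulus: r(A) = sqrt(27) ≈ 5.1962. (Cross-check: r(A) ≤ ||A||_2 ≈ 7.2543; equality holds whenever A is normal, though it can also hold for some non-normal A.)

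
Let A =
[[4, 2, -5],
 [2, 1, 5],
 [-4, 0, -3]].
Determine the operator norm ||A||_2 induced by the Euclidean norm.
||A||_2 ≈ 7.7144 (= sqrt(largest eigenvalue of A^T A))

||A||_2 = sigma_max(A) = sqrt(lambda_max(A^T A)). Form the symmetric matrix M = A^T A =
[[36, 10, 2],
 [10, 5, -5],
 [2, -5, 59]].
Its characteristic polynomial (trace, sum of principal 2x2 minors, determinant of M give the coefficients) is
  p(λ) = det(λ I - M) = λ^3 - 100λ^2 + 2470λ - 3600.
No integer candidate from the rational root theorem (±divisors of 3600) is a root, so the roots are irrational. The cubic discriminant is Δ = 1987788000 > 0, so there are three distinct real roots. p(1) = -1229 and p(2) = 948 have opposite signs, so a root lies in (1, 2); Newton's method refines it to λ ≈ 1.5537. p(38) = 732 and p(39) = -51 have opposite signs, so a root lies in (38, 39); Newton's method refines it to λ ≈ 38.9336. p(59) = -591 and p(60) = 600 have opposite signs, so a root lies in (59, 60); Newton's method refines it to λ ≈ 59.5127. Check (Vieta): the three roots sum to 100, matching tr M = 100.
So the eigenvalues of A^T A are ≈ 1.5537, 38.9336, 59.5127 (all ≥ 0, as they must be for A^T A). The largest is λ_max ≈ 59.5127, hence ||A||_2 = sqrt(λ_max) ≈ 7.7144.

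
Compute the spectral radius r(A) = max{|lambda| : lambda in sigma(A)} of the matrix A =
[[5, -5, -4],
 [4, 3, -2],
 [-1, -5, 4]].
r(A) ≈ 7.585

The eigenvalues of A are the roots of its characteristic polynomial. With M = A (coefficients from the trace, the sum of principal 2x2 minors, and det A):
  p(λ) = det(λ I - M) = λ^3 - 12λ^2 + 53λ - 148.
No integer candidate from the rational root theorem (±divisors of 148) is a root, so the roots are irrational. The cubic discriminant is Δ = -111092 < 0, so there is one real root and a complex-conjugate pair. p(7) = -22 and p(8) = 20 have opposite signs, so a root lies in (7, 8); Newton's method refines it to λ ≈ 7.585. Dividing out (λ - (7.585)) leaves approximately λ^2 - 4.415λ + 19.5122. For λ^2 - 4.415λ + 19.5122 the discriminant is -58.5566. It is negative, so the remaining roots are the complex-conjugate pair λ ≈ 2.2075 ± 3.8261i. Their product equals the constant term, so |λ|^2 ≈ 19.5122 and |λ| ≈ 4.4173.
Thus the eigenvalues (to 4 decimals) are 7.585 (modulus 7.585); 2.2075 ± 3.8261i (modulus 4.4173). The spectral radius is the largest modulus: r(A) ≈ 7.585. (Cross-check: r(A) ≤ ||A||_2 ≈ 8.4535; equality holds whenever A is normal, though it can also hold for some non-normal A.)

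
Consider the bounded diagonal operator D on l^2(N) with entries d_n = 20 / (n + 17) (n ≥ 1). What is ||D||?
||D|| = 10/9 (attained at n = 1)

For D diagonal, ||D|| = sup_n |d_n| = sup_n 20/(n + 17). This is positive and strictly decreasing in n, so the supremum is attained at n = 1: d_1 = 20/(1 + 17) = 10/9. Hence ||D|| = 10/9.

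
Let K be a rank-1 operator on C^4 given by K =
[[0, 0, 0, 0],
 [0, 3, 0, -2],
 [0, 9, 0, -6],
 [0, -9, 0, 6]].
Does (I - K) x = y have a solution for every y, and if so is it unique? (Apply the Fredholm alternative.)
(I - K) is invertible (det(I - K) = -8 ≠ 0), so for every y in C^4 the equation (I - K) x = y has a unique solution.

K has rank 1, so it is an outer product K = u v^T: every row of K is a multiple of one row vector. Reading off the entries, u = (0, 1, 3, -3) and v = (0, 3, 0, -2) (row i of K equals u_i·v^T). A rank-one matrix u v^T satisfies K u = u (v·u) and kills the (3)-dimensional subspace v^⊥, so its characteristic polynomial is lambda^3 (lambda - v·u) with v·u = tr K = 9. Hence the eigenvalues of I - K are 1 (multiplicity 3) and 1 - (9) = -8, so det(I - K) = -8. (Direct check: I - K =
[[1, 0, 0, 0],
 [0, -2, 0, 2],
 [0, -9, 1, 6],
 [0, 9, 0, -5]]
has determinant -8.) The finite-dimensional Fredholm alternative says: either (I - K) is invertible, or ker(I - K) ≠ {0} and then range(I - K) = ker((I - K)^*)^⊥, with dim ker(I - K) = dim ker((I - K)^*). Since det(I - K) ≠ 0, 1 is not an eigenvalue of K and ker(I - K) = {0}, so we are in the first case: for every y there is a unique x = (I - K)^(-1) y. Explicitly, by the Sherman–Morrison formula, (I - u v^T)^(-1) = I + u v^T/(1 - v·u), i.e. (I - K)^(-1) = I + K/(-8).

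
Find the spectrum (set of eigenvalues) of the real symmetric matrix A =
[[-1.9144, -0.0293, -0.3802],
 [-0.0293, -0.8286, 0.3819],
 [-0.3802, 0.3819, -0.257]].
sigma(A) ≈ {-2, -1, 0}

A is real symmetric, so its spectrum consists of real eigenvalues. Expanding the characteristic polynomial of the displayed matrix gives
  det(λ I - A) = p(λ) = λ^3 + (3)λ^2 + (2)λ + (0).
Solving p(λ) = 0 yields eigenvalues ≈ -2, -1, 0. (A is shown rounded to 4 decimals, so these recover the underlying integer eigenvalues to within that precision.)
Verification: the trace of A = -3 equals the sum of eigenvalues -3, and det(A) ≈ 0.0000 matches the eigenvalue product 0.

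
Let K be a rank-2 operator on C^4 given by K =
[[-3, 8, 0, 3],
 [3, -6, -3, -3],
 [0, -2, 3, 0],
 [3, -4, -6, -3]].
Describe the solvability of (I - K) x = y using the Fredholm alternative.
(I - K) is invertible (det(I - K) = -32 ≠ 0), so for every y in C^4 the equation (I - K) x = y has a unique solution.

K has rank 2 and factors as K = U V^T = u1 v1^T + u2 v2^T with u1 = (-1, 0, 1, -1), v1 = (0, -2, 3, 0), u2 = (-3, 3, 0, 3), v2 = (1, -2, -1, -1) (multiplying out reproduces the displayed K). The nonzero eigenvalues of U V^T coincide with those of the 2 x 2 matrix G = V^T U = [[v1·u1, v1·u2], [v2·u1, v2·u2]] = [[3, -6], [-1, -12]], and by the Sylvester determinant identity det(I_4 - U V^T) = det(I_2 - V^T U) = det([[-2, 6], [1, 13]]) = (-2)(13) - (6)(1) = -32. (Direct check: I - K =
[[4, -8, 0, -3],
 [-3, 7, 3, 3],
 [0, 2, -2, 0],
 [-3, 4, 6, 4]]
has determinant -32.) The finite-dimensional Fredholm alternative says: either (I - K) is invertible, or ker(I - K) ≠ {0} and then range(I - K) = ker((I - K)^*)^⊥, with dim ker(I - K) = dim ker((I - K)^*). Since det(I - K) ≠ 0, 1 is not an eigenvalue of K and ker(I - K) = {0}, so we are in the first case: for every y there is a unique x = (I - K)^(-1) y. (Explicitly, by the Woodbury identity, (I - U V^T)^(-1) = I + U (I_2 - G)^(-1) V^T.)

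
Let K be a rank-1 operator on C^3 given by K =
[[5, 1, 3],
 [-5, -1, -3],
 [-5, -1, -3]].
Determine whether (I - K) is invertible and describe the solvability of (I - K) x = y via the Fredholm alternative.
(I - K) is singular (det(I - K) = 0, i.e. 1 ∈ sigma(K)). (I - K) x = y is solvable iff y ⊥ ker((I - K)^*) = span{(5, 1, 3)}, i.e. iff 5y_1 + y_2 + 3y_3 = 0. When solvable, the solutions are x = y + c·(1, -1, -1), c arbitrary (ker(I - K) = span{(1, -1, -1)}, dimension 1).

K has rank 1, so it is an outer product K = u v^T: every row of K is a multiple of one row vector. Reading off the entries, u = (1, -1, -1) and v = (5, 1, 3) (row i of K equals u_i·v^T). A rank-one matrix u v^T satisfies K u = u (v·u) and kills the (2)-dimensional subspace v^⊥, so its characteristic polynomial is lambda^2 (lambda - v·u) with v·u = tr K = 1. Hence the eigenvalues of I - K are 1 (multiplicity 2) and 1 - (1) = 0, so det(I - K) = 0. (Direct check: I - K =
[[-4, -1, -3],
 [5, 2, 3],
 [5, 1, 4]]
has determinant 0.) So 1 is an eigenvalue of K and (I - K) is not invertible. The finite-dimensional Fredholm alternative says: either (I - K) is invertible, or ker(I - K) ≠ {0} and then range(I - K) = ker((I - K)^*)^⊥, with dim ker(I - K) = dim ker((I - K)^*). We are in the second case, so we need both kernels. Kernel of I - K: (I - K) u = u - u (v·u) = u - u = 0, so ker(I - K) = span{u} = span{(1, -1, -1)} (it is exactly 1-dimensional because rank(I - K) = 2). Kernel of the adjoint: K is real, so (I - K)^* = I - K^T = I - v u^T, and (I - v u^T) v = v - v (u·v) = 0; hence ker((I - K)^*) = span{v} = span{(5, 1, 3)}. Therefore (I - K) x = y is solvable iff <y, v> = 0, i.e. iff 5y_1 + y_2 + 3y_3 = 0. When this holds, K y = u (v·y) = 0, so (I - K) y = y and x = y is a particular solution; the full solution set is the line x = y + c·u = y + c·(1, -1, -1), c ∈ C.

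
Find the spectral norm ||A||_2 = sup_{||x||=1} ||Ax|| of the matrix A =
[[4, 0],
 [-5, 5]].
||A||_2 = sqrt((66 + sqrt(2756))/2) ≈ 7.6973 (= sqrt(largest eigenvalue of A^T A))

||A||_2 = sigma_max(A) = sqrt(lambda_max(A^T A)). Form the symmetric matrix M = A^T A =
[[41, -25],
 [-25, 25]].
Its characteristic polynomial (trace, determinant of M give the coefficients) is
  p(λ) = det(λ I - M) = λ^2 - 66λ + 400.
For λ^2 - 66λ + 400 the discriminant is 2756. It is nonnegative but not a perfect square, so the roots are real and irrational: λ = (66 ± sqrt(2756))/2 ≈ 59.2488, 6.7512.
So the eigenvalues of A^T A are ≈ 6.7512, 59.2488 (all ≥ 0, as they must be for A^T A). The largest is λ_max = (66 + sqrt(2756))/2 ≈ 59.2488, hence ||A||_2 = sqrt(λ_max) = sqrt((66 + sqrt(2756))/2) ≈ 7.6973.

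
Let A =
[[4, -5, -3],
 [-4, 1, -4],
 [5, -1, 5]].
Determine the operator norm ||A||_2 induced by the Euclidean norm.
||A||_2 ≈ 9.4152 (= sqrt(largest eigenvalue of A^T A))

||A||_2 = sigma_max(A) = sqrt(lambda_max(A^T A)). Form the symmetric matrix M = A^T A =
[[57, -29, 29],
 [-29, 27, 6],
 [29, 6, 50]].
Its characteristic polynomial (trace, sum of principal 2x2 minors, determinant of M give the coefficients) is
  p(λ) = det(λ I - M) = λ^3 - 134λ^2 + 4021λ - 49.
No integer candidate from the rational root theorem (±divisors of 49) is a root, so the roots are irrational. The cubic discriminant is Δ = 30270894289 > 0, so there are three distinct real roots. p(0) = -49 and p(1) = 3839 have opposite signs, so a root lies in (0, 1); Newton's method refines it to λ ≈ 0.0122. p(45) = 671 and p(46) = -1291 have opposite signs, so a root lies in (45, 46); Newton's method refines it to λ ≈ 45.3417. p(88) = -2425 and p(89) = 1375 have opposite signs, so a root lies in (88, 89); Newton's method refines it to λ ≈ 88.6461. Check (Vieta): the three roots sum to 134, matching tr M = 134.
So the eigenvalues of A^T A are ≈ 0.0122, 45.3417, 88.6461 (all ≥ 0, as they must be for A^T A). The largest is λ_max ≈ 88.6461, hence ||A||_2 = sqrt(λ_max) ≈ 9.4152.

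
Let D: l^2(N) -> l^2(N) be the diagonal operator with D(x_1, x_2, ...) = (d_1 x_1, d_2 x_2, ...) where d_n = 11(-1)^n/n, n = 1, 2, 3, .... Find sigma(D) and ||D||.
sigma(D) = {11(-1)^n/n : n ≥ 1} ∪ {0}; ||D|| = 11

A bounded diagonal operator on l^2 with diagonal entries d_n has spectrum equal to the closure of {d_n : n ≥ 1}: every d_n is an eigenvalue (with eigenvector e_n), so {d_n} ⊂ sigma(D); the spectrum is closed, so its closure is too; and for lambda not in the closure, (D - lambda I) has bounded inverse (the diagonal entries 1/(d_n - lambda) are bounded). For our sequence d_n = 11(-1)^n/n, n = 1, 2, 3, ...:
  - {d_n} = {11(-1)^n/n : n ≥ 1}; the only limit point is 0
  - closure = {11(-1)^n/n : n ≥ 1} ∪ {0}
For the norm: a diagonal operator has ||D|| = sup_n |d_n|. Here |d_n| = 11/n is decreasing, so sup_n |d_n| = |d_1| = 11. So ||D|| = 11.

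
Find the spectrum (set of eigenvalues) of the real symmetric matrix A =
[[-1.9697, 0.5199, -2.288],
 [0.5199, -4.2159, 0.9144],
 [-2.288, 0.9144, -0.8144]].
sigma(A) ≈ {-5, -3, 1}

A is real symmetric, so its spectrum consists of real eigenvalues. Expanding the characteristic polynomial of the displayed matrix gives
  det(λ I - A) = p(λ) = λ^3 + (7)λ^2 + (7)λ + (-14.9988).
Solving p(λ) = 0 yields eigenvalues ≈ -5, -3, 1. (A is shown rounded to 4 decimals, so these recover the underlying integer eigenvalues to within that precision.)
Verification: the trace of A = -7 equals the sum of eigenvalues -7, and det(A) ≈ 14.9988 matches the eigenvalue product 15.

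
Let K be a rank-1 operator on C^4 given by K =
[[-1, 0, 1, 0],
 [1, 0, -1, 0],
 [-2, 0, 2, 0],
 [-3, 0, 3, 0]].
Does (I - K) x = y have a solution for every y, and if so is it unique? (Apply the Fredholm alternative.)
(I - K) is singular (det(I - K) = 0, i.e. 1 ∈ sigma(K)). (I - K) x = y is solvable iff y ⊥ ker((I - K)^*) = span{(-1, 0, 1, 0)}, i.e. iff -y_1 + y_3 = 0. When solvable, the solutions are x = y + c·(1, -1, 2, 3), c arbitrary (ker(I - K) = span{(1, -1, 2, 3)}, dimension 1).

K has rank 1, so it is an outer product K = u v^T: every row of K is a multiple of one row vector. Reading off the entries, u = (1, -1, 2, 3) and v = (-1, 0, 1, 0) (row i of K equals u_i·v^T). A rank-one matrix u v^T satisfies K u = u (v·u) and kills the (3)-dimensional subspace v^⊥, so its characteristic polynomial is lambda^3 (lambda - v·u) with v·u = tr K = 1. Hence the eigenvalues of I - K are 1 (multiplicity 3) and 1 - (1) = 0, so det(I - K) = 0. (Direct check: I - K =
[[2, 0, -1, 0],
 [-1, 1, 1, 0],
 [2, 0, -1, 0],
 [3, 0, -3, 1]]
has determinant 0.) So 1 is an eigenvalue of K and (I - K) is not invertible. The finite-dimensional Fredholm alternative says: either (I - K) is invertible, or ker(I - K) ≠ {0} and then range(I - K) = ker((I - K)^*)^⊥, with dim ker(I - K) = dim ker((I - K)^*). We are in the second case, so we need both kernels. Kernel of I - K: (I - K) u = u - u (v·u) = u - u = 0, so ker(I - K) = span{u} = span{(1, -1, 2, 3)} (it is exactly 1-dimensional because rank(I - K) = 3). Kernel of the adjoint: K is real, so (I - K)^* = I - K^T = I - v u^T, and (I - v u^T) v = v - v (u·v) = 0; hence ker((I - K)^*) = span{v} = span{(-1, 0, 1, 0)}. Therefore (I - K) x = y is solvable iff <y, v> = 0, i.e. iff -y_1 + y_3 = 0. When this holds, K y = u (v·y) = 0, so (I - K) y = y and x = y is a particular solution; the full solution set is the line x = y + c·u = y + c·(1, -1, 2, 3), c ∈ C.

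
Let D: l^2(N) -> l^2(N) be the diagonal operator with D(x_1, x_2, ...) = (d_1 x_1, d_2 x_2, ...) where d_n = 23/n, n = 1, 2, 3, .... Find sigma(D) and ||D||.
sigma(D) = {23/n : n ≥ 1} ∪ {0}; ||D|| = 23

A bounded diagonal operator on l^2 with diagonal entries d_n has spectrum equal to the closure of {d_n : n ≥ 1}: every d_n is an eigenvalue (with eigenvector e_n), so {d_n} ⊂ sigma(D); the spectrum is closed, so its closure is too; and for lambda not in the closure, (D - lambda I) has bounded inverse (the diagonal entries 1/(d_n - lambda) are bounded). For our sequence d_n = 23/n, n = 1, 2, 3, ...:
  - {d_n} = {23/n : n ≥ 1}; the only limit point is 0
  - closure = {23/n : n ≥ 1} ∪ {0}
For the norm: a diagonal operator has ||D|| = sup_n |d_n|. Here d_n = 23/n is positive and decreasing, so sup_n |d_n| = d_1 = 23. So ||D|| = 23.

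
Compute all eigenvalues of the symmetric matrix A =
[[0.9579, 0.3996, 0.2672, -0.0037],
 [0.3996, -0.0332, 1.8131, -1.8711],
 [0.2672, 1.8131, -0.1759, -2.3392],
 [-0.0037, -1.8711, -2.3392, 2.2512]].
sigma(A) ≈ {-2, -1, 1, 5}

A is real symmetric, so its spectrum consists of real eigenvalues. Expanding the characteristic polynomial of the displayed matrix gives
  det(λ I - A) = p(λ) = λ^4 + (-3)λ^3 + (-11)λ^2 + (3)λ + (10).
Solving p(λ) = 0 yields eigenvalues ≈ -2, -1, 1, 5. (A is shown rounded to 4 decimals, so these recover the underlying integer eigenvalues to within that precision.)
Verification: the trace of A = 3 equals the sum of eigenvalues 3, and det(A) ≈ 9.9998 matches the eigenvalue product 10.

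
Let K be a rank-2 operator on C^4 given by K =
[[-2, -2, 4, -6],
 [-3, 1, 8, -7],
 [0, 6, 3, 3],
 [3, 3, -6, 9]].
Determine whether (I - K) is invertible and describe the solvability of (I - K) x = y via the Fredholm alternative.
(I - K) is invertible (det(I - K) = 6 ≠ 0), so for every y in C^4 the equation (I - K) x = y has a unique solution.

K has rank 2 and factors as K = U V^T = u1 v1^T + u2 v2^T with u1 = (-2, -3, 0, 3), v1 = (1, 1, -2, 3), u2 = (0, -2, -3, 0), v2 = (0, -2, -1, -1) (multiplying out reproduces the displayed K). The nonzero eigenvalues of U V^T coincide with those of the 2 x 2 matrix G = V^T U = [[v1·u1, v1·u2], [v2·u1, v2·u2]] = [[4, 4], [3, 7]], and by the Sylvester determinant identity det(I_4 - U V^T) = det(I_2 - V^T U) = det([[-3, -4], [-3, -6]]) = (-3)(-6) - (-4)(-3) = 6. (Direct check: I - K =
[[3, 2, -4, 6],
 [3, 0, -8, 7],
 [0, -6, -2, -3],
 [-3, -3, 6, -8]]
has determinant 6.) The finite-dimensional Fredholm alternative says: either (I - K) is invertible, or ker(I - K) ≠ {0} and then range(I - K) = ker((I - K)^*)^⊥, with dim ker(I - K) = dim ker((I - K)^*). Since det(I - K) ≠ 0, 1 is not an eigenvalue of K and ker(I - K) = {0}, so we are in the first case: for every y there is a unique x = (I - K)^(-1) y. (Explicitly, by the Woodbury identity, (I - U V^T)^(-1) = I + U (I_2 - G)^(-1) V^T.)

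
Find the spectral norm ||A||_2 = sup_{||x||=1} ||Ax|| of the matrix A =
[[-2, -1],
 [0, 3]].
||A||_2 = sqrt((14 + sqrt(52))/2) ≈ 3.2566 (= sqrt(largest eigenvalue of A^T A))

||A||_2 = sigma_max(A) = sqrt(lambda_max(A^T A)). Form the symmetric matrix M = A^T A =
[[4, 2],
 [2, 10]].
Its characteristic polynomial (trace, determinant of M give the coefficients) is
  p(λ) = det(λ I - M) = λ^2 - 14λ + 36.
For λ^2 - 14λ + 36 the discriminant is 52. It is nonnegative but not a perfect square, so the roots are real and irrational: λ = (14 ± sqrt(52))/2 ≈ 10.6056, 3.3944.
So the eigenvalues of A^T A are ≈ 3.3944, 10.6056 (all ≥ 0, as they must be for A^T A). The largest is λ_max = (14 + sqrt(52))/2 ≈ 10.6056, hence ||A||_2 = sqrt(λ_max) = sqrt((14 + sqrt(52))/2) ≈ 3.2566.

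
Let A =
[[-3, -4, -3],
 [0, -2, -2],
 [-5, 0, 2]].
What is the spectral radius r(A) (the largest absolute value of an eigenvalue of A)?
r(A) ≈ 6.0739

The eigenvalues of A are the roots of its characteristic polynomial. With M = A (coefficients from the trace, the sum of principal 2x2 minors, and det A):
  p(λ) = det(λ I - M) = λ^3 + 3λ^2 - 19λ - 2.
No integer candidate from the rational root theorem (±divisors of 2) is a root, so the roots are irrational. The cubic discriminant is Δ = 32845 > 0, so there are three distinct real roots. p(-7) = -65 and p(-6) = 4 have opposite signs, so a root lies in (-7, -6); Newton's method refines it to λ ≈ -6.0739. p(-1) = 19 and p(0) = -2 have opposite signs, so a root lies in (-1, 0); Newton's method refines it to λ ≈ -0.1036. p(3) = -5 and p(4) = 34 have opposite signs, so a root lies in (3, 4); Newton's method refines it to λ ≈ 3.1775. Check (Vieta): the three roots sum to -3, matching tr M = -3.
Thus the eigenvalues (to 4 decimals) are -6.0739 (modulus 6.0739); -0.1036 (modulus 0.1036); 3.1775 (modulus 3.1775). The spectral radius is the largest modulus: r(A) ≈ 6.0739. (Cross-check: r(A) ≤ ||A||_2 ≈ 6.5923; equality holds whenever A is normal, though it can also hold for some non-normal A.)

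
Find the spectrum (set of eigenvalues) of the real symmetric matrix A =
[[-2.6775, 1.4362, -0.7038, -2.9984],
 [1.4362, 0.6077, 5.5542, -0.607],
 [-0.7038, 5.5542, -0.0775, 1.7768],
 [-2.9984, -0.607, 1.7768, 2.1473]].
sigma(A) ≈ {-6, -4, 4, 6}

A is real symmetric, so its spectrum consists of real eigenvalues. Expanding the characteristic polynomial of the displayed matrix gives
  det(λ I - A) = p(λ) = λ^4 + (0)λ^3 + (-52)λ^2 + (0)λ + (576.0195).
Solving p(λ) = 0 yields eigenvalues ≈ -6, -4, 4, 6. (A is shown rounded to 4 decimals, so these recover the underlying integer eigenvalues to within that precision.)
Verification: the trace of A = 0 equals the sum of eigenvalues 0, and det(A) ≈ 576.0195 matches the eigenvalue product 576.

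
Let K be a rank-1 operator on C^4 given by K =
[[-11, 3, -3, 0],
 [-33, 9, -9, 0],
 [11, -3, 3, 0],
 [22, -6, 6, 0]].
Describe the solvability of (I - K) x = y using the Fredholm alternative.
(I - K) is singular (det(I - K) = 0, i.e. 1 ∈ sigma(K)). (I - K) x = y is solvable iff y ⊥ ker((I - K)^*) = span{(-11, 3, -3, 0)}, i.e. iff -11y_1 + 3y_2 - 3y_3 = 0. When solvable, the solutions are x = y + c·(1, 3, -1, -2), c arbitrary (ker(I - K) = span{(1, 3, -1, -2)}, dimension 1).

K has rank 1, so it is an outer product K = u v^T: every row of K is a multiple of one row vector. Reading off the entries, u = (1, 3, -1, -2) and v = (-11, 3, -3, 0) (row i of K equals u_i·v^T). A rank-one matrix u v^T satisfies K u = u (v·u) and kills the (3)-dimensional subspace v^⊥, so its characteristic polynomial is lambda^3 (lambda - v·u) with v·u = tr K = 1. Hence the eigenvalues of I - K are 1 (multiplicity 3) and 1 - (1) = 0, so det(I - K) = 0. (Direct check: I - K =
[[12, -3, 3, 0],
 [33, -8, 9, 0],
 [-11, 3, -2, 0],
 [-22, 6, -6, 1]]
has determinant 0.) So 1 is an eigenvalue of K and (I - K) is not invertible. The finite-dimensional Fredholm alternative says: either (I - K) is invertible, or ker(I - K) ≠ {0} and then range(I - K) = ker((I - K)^*)^⊥, with dim ker(I - K) = dim ker((I - K)^*). We are in the second case, so we need both kernels. Kernel of I - K: (I - K) u = u - u (v·u) = u - u = 0, so ker(I - K) = span{u} = span{(1, 3, -1, -2)} (it is exactly 1-dimensional because rank(I - K) = 3). Kernel of the adjoint: K is real, so (I - K)^* = I - K^T = I - v u^T, and (I - v u^T) v = v - v (u·v) = 0; hence ker((I - K)^*) = span{v} = span{(-11, 3, -3, 0)}. Therefore (I - K) x = y is solvable iff <y, v> = 0, i.e. iff -11y_1 + 3y_2 - 3y_3 = 0. When this holds, K y = u (v·y) = 0, so (I - K) y = y and x = y is a particular solution; the full solution set is the line x = y + c·u = y + c·(1, 3, -1, -2), c ∈ C.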